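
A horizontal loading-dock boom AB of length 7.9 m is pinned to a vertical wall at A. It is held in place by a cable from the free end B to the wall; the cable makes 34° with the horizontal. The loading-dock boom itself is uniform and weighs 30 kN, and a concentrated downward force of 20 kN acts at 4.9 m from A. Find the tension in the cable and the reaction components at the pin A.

ΣM about A: T·sin34°·7.9 − 30·3.95 − 20·4.9 = 0 → T = 216.5/(7.9·0.559193) = 49.0082 ≈ 49.01 kN.
ΣF_x = 0: A_x − T·cos34° = 0 → A_x = 49.0082 × 0.829038 = 40.63 kN.
ΣF_y = 0: A_y + T·sin34° − 30 − 20 = 0 → A_y = 50 − 49.0082 × 0.559193 = 22.59 kN.

T = 49.01 kN, A_x = 40.63 kN, A_y = 22.59 kN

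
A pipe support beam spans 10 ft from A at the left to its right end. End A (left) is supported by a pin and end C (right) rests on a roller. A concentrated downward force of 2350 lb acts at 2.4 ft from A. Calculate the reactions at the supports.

A_x = 0, A_y = 1786 lb, C_y = 564.0 lb

Taking moments about A: C_y·10 − 2350·2.4 = 0 → C_y = 5640/10 = 564.0 lb.
ΣF_y = 0: A_y + 564 − 2350 = 0 → A_y = 1786 lb.
ΣF_x = 0: no horizontal applied forces, so A_x = 0.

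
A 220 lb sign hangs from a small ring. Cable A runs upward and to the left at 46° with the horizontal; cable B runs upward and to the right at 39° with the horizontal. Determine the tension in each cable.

ΣF_x = 0: −T_A·cos46° + T_B·cos39° = 0 → T_B = 0.893858·T_A.
ΣF_y = 0: T_A·sin46° + T_B·sin39° = 220.
Substitute: T_A·(0.71934 + 0.893858·0.62932) = 220 → T_A = 171.625 ≈ 171.6 lb.
Then T_B = 0.893858 × 171.625 = 153.4 lb.

T_A = 171.6 lb, T_B = 153.4 lb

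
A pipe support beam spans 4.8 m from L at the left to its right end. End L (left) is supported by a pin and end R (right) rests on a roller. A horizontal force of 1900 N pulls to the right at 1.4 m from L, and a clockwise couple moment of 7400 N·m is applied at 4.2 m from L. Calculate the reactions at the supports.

Moments about L: R_y·4.8 − 7400 = 0 → R_y = 7400/4.8 = 1541.67 ≈ 1542 N.
ΣF_y = 0: L_y + 1541.67  = 0 → L_y = -1542 N.
ΣF_x = 0: L_x + 1900 = 0 → L_x = -1900 N.

L_x = -1900 N, L_y = -1542 N, R_y = 1542 N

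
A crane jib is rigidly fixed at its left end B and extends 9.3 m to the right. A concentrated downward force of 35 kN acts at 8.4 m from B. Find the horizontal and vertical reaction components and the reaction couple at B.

ΣF_x = 0: B_x = 0.
ΣF_y = 0: B_y − 35 = 0 → B_y = 35.00 kN.
ΣM about B: M_B − 35·8.4 = 0 → M_B = 294.0 kN·m.

B_x = 0, B_y = 35.00 kN, M_B = 294.0 kN·m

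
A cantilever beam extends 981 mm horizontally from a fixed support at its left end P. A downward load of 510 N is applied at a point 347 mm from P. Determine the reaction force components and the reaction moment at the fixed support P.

P_x = 0, P_y = 510.0 N, M_P = 177000 N·mm

ΣF_x = 0: P_x = 0.
ΣF_y = 0: P_y − 510 = 0 → P_y = 510.0 N.
ΣM about P: M_P − 510·347 = 0 → M_P = 177000 N·mm.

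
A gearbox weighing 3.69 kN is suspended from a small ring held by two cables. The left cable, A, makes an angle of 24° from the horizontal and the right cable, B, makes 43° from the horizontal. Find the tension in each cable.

ΣF_x = 0: −T_A·cos24° + T_B·cos43° = 0 → T_B = 1.24912·T_A.
ΣF_y = 0: T_A·sin24° + T_B·sin43° = 3.69.
Substitute: T_A·(0.406737 + 1.24912·0.681998) = 3.69 → T_A = 2.93175 ≈ 2.932 kN.
Then T_B = 1.24912 × 2.93175 = 3.662 kN.

T_A = 2.932 kN, T_B = 3.662 kN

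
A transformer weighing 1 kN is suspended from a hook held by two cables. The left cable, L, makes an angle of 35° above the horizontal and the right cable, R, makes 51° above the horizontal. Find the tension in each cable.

ΣF_x = 0: −T_L·cos35° + T_R·cos51° = 0 → T_R = 1.30165·T_L.
ΣF_y = 0: T_L·sin35° + T_R·sin51° = 1.
Substitute: T_L·(0.573576 + 1.30165·0.777146) = 1 → T_L = 0.630856 ≈ 0.6309 kN.
Then T_R = 1.30165 × 0.630856 = 0.8212 kN.

T_L = 0.6309 kN, T_R = 0.8212 kN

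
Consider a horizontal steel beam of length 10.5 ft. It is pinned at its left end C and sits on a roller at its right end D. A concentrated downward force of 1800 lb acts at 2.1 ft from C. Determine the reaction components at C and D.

C_x = 0, C_y = 1440 lb, D_y = 360.0 lb

ΣM about C: D_y·10.5 − 1800·2.1 = 0 → D_y = 3780/10.5 = 360.0 lb.
ΣF_y = 0: C_y + 360 − 1800 = 0 → C_y = 1440 lb.
ΣF_x = 0: no horizontal applied forces, so C_x = 0.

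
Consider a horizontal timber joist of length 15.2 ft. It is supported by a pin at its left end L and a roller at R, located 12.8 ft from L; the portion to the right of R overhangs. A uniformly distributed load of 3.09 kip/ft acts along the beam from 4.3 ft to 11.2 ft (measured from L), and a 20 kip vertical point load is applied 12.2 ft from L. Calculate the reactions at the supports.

L_x = 0, L_y = 9.349 kip, R_y = 31.97 kip

Resultant of the distributed load: 3.09 × 6.9 = 21.321 kip at 7.75 ft from L.
Moments about L: R_y·12.8 − (3.09·6.9)·7.75 − 20·12.2 = 0 → R_y = 409.23775/12.8 = 31.9717 ≈ 31.97 kip.
ΣF_y = 0: L_y + 31.9717 − 3.09·6.9 − 20 = 0 → L_y = 9.349 kip.
ΣF_x = 0: no horizontal applied forces, so L_x = 0.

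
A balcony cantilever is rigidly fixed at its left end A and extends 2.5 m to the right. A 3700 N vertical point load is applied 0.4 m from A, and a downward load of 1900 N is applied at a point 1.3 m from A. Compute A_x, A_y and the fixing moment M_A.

A_x = 0, A_y = 5600 N, M_A = 3950 N·m

ΣF_x = 0: A_x = 0.
ΣF_y = 0: A_y − 3700 − 1900 = 0 → A_y = 5600 N.
ΣM about A: M_A − 3700·0.4 − 1900·1.3 = 0 → M_A = 3950 N·m.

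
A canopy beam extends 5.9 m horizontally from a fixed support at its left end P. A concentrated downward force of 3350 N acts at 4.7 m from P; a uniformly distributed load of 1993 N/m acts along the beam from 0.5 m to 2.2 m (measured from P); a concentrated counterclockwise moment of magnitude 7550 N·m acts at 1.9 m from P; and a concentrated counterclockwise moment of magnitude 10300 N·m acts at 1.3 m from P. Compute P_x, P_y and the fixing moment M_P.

P_x = 0, P_y = 6738 N, M_P = 2469 N·m

Resultant of the distributed load: 1993 × 1.7 = 3388.1 N at 1.35 m from P.
ΣF_x = 0: P_x = 0.
ΣF_y = 0: P_y − 3350 − 1993·1.7 = 0 → P_y = 6738 N.
ΣM about P: M_P − 3350·4.7 − (1993·1.7)·1.35 + 7550 + 10300 = 0 → M_P = 2469 N·m.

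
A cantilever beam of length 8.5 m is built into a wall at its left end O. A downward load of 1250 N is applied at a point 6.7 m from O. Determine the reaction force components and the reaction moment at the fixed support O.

ΣF_x = 0: O_x = 0.
ΣF_y = 0: O_y − 1250 = 0 → O_y = 1250 N.
ΣM about O: M_O − 1250·6.7 = 0 → M_O = 8375 N·m.

O_x = 0, O_y = 1250 N, M_O = 8375 N·m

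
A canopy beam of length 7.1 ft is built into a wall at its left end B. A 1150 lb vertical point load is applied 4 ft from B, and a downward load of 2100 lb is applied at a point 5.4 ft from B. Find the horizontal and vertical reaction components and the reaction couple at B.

ΣF_x = 0: B_x = 0.
ΣF_y = 0: B_y − 1150 − 2100 = 0 → B_y = 3250 lb.
ΣM about B: M_B − 1150·4 − 2100·5.4 = 0 → M_B = 15940 lb·ft.

B_x = 0, B_y = 3250 lb, M_B = 15940 lb·ft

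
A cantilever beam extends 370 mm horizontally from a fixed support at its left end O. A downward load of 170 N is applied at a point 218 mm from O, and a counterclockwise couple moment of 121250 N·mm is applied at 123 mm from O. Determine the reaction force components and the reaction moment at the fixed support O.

O_x = 0, O_y = 170.0 N, M_O = -84190 N·mm

ΣF_x = 0: O_x = 0.
ΣF_y = 0: O_y − 170 = 0 → O_y = 170.0 N.
ΣM about O: M_O − 170·218 + 121250 = 0 → M_O = -84190 N·mm.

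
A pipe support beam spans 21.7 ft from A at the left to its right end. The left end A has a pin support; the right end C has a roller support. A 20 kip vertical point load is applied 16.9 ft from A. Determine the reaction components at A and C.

A_x = 0, A_y = 4.424 kip, C_y = 15.58 kip

Taking moments about A: C_y·21.7 − 20·16.9 = 0 → C_y = 338/21.7 = 15.576 ≈ 15.58 kip.
ΣF_y = 0: A_y + 15.576 − 20 = 0 → A_y = 4.424 kip.
ΣF_x = 0: no horizontal applied forces, so A_x = 0.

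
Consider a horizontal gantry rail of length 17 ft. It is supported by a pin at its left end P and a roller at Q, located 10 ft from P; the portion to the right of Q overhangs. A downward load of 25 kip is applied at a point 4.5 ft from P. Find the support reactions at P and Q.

P_x = 0, P_y = 13.75 kip, Q_y = 11.25 kip

Moments about P: Q_y·10 − 25·4.5 = 0 → Q_y = 112.5/10 = 11.25 kip.
ΣF_y = 0: P_y + 11.25 − 25 = 0 → P_y = 13.75 kip.
ΣF_x = 0: no horizontal applied forces, so P_x = 0.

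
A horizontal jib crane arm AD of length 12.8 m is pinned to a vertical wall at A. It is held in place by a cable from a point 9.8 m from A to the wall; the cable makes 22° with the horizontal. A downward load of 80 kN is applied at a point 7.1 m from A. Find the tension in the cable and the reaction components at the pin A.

ΣM about A: T·sin22°·9.8 − 80·7.1 = 0 → T = 568/(9.8·0.374607) = 154.72 ≈ 154.7 kN.
ΣF_x = 0: A_x − T·cos22° = 0 → A_x = 154.72 × 0.927184 = 143.5 kN.
ΣF_y = 0: A_y + T·sin22° − 80 = 0 → A_y = 80 − 154.72 × 0.374607 = 22.04 kN.

T = 154.7 kN, A_x = 143.5 kN, A_y = 22.04 kN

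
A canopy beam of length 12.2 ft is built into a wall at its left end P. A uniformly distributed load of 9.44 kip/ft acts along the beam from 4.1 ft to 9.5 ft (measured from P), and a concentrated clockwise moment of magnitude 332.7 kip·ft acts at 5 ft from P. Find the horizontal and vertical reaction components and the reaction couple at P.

P_x = 0, P_y = 50.98 kip, M_P = 679.3 kip·ft

Resultant of the distributed load: 9.44 × 5.4 = 50.976 kip at 6.8 ft from P.
ΣF_x = 0: P_x = 0.
ΣF_y = 0: P_y − 9.44·5.4 = 0 → P_y = 50.98 kip.
ΣM about P: M_P − (9.44·5.4)·6.8 − 332.7 = 0 → M_P = 679.3 kip·ft.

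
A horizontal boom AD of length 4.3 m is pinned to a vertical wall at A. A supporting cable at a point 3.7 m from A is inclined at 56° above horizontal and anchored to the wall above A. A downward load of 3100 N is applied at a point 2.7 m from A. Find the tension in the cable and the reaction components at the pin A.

T = 2729 N, A_x = 1526 N, A_y = 837.8 N

ΣM about A: T·sin56°·3.7 − 3100·2.7 = 0 → T = 8370/(3.7·0.829038) = 2728.66 ≈ 2729 N.
ΣF_x = 0: A_x − T·cos56° = 0 → A_x = 2728.66 × 0.559193 = 1526 N.
ΣF_y = 0: A_y + T·sin56° − 3100 = 0 → A_y = 3100 − 2728.66 × 0.829038 = 837.8 N.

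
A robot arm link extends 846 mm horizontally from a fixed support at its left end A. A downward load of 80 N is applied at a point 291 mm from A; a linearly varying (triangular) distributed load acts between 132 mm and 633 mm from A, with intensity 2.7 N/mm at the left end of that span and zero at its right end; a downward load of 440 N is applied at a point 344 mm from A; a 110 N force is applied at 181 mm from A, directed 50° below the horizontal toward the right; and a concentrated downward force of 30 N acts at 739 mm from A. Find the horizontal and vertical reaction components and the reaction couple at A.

A_x = -70.71 N, A_y = 1311 N, M_A = 414300 N·mm

Resultant of the triangular load: ½ × 2.7 × 501 = 676.35 N, acting at 299 mm from A (one-third of the span from the peak).
ΣF_x = 0: A_x + 110·cos50° = 0 → A_x = -70.71 N.
ΣF_y = 0: A_y − 80 − ½·2.7·501 − 440 − 110·sin50° − 30 = 0 → A_y = 1311 N.
ΣM about A: M_A − 80·291 − (½·2.7·501)·299 − 440·344 − 110·sin50°·181 − 30·739 = 0 → M_A = 414300 N·mm.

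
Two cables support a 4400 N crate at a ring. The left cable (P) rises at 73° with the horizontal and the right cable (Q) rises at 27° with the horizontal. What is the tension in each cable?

T_P = 3981 N, T_Q = 1306 N

ΣF_x = 0: −T_P·cos73° + T_Q·cos27° = 0 → T_Q = 0.328136·T_P.
ΣF_y = 0: T_P·sin73° + T_Q·sin27° = 4400.
Substitute: T_P·(0.956305 + 0.328136·0.45399) = 4400 → T_P = 3980.91 ≈ 3981 N.
Then T_Q = 0.328136 × 3980.91 = 1306 N.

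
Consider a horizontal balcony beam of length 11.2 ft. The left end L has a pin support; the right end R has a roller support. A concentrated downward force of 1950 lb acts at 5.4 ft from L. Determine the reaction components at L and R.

Moments about L: R_y·11.2 − 1950·5.4 = 0 → R_y = 10530/11.2 = 940.179 ≈ 940.2 lb.
ΣF_y = 0: L_y + 940.179 − 1950 = 0 → L_y = 1010 lb.
ΣF_x = 0: no horizontal applied forces, so L_x = 0.

L_x = 0, L_y = 1010 lb, R_y = 940.2 lb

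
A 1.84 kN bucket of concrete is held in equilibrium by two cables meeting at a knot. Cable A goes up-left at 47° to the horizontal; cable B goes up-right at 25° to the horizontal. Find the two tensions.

ΣF_x = 0: −T_A·cos47° + T_B·cos25° = 0 → T_B = 0.752502·T_A.
ΣF_y = 0: T_A·sin47° + T_B·sin25° = 1.84.
Substitute: T_A·(0.731354 + 0.752502·0.422618) = 1.84 → T_A = 1.75342 ≈ 1.753 kN.
Then T_B = 0.752502 × 1.75342 = 1.319 kN.

T_A = 1.753 kN, T_B = 1.319 kN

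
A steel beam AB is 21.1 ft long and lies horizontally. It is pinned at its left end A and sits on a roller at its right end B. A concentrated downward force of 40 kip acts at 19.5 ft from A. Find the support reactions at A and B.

A_x = 0, A_y = 3.033 kip, B_y = 36.97 kip

ΣM about A: B_y·21.1 − 40·19.5 = 0 → B_y = 780/21.1 = 36.9668 ≈ 36.97 kip.
ΣF_y = 0: A_y + 36.9668 − 40 = 0 → A_y = 3.033 kip.
ΣF_x = 0: no horizontal applied forces, so A_x = 0.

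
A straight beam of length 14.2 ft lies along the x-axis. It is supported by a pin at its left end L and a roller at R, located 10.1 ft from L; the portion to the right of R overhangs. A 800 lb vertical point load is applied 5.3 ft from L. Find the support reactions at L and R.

ΣM about L: R_y·10.1 − 800·5.3 = 0 → R_y = 4240/10.1 = 419.802 ≈ 419.8 lb.
ΣF_y = 0: L_y + 419.802 − 800 = 0 → L_y = 380.2 lb.
ΣF_x = 0: no horizontal applied forces, so L_x = 0.

L_x = 0, L_y = 380.2 lb, R_y = 419.8 lb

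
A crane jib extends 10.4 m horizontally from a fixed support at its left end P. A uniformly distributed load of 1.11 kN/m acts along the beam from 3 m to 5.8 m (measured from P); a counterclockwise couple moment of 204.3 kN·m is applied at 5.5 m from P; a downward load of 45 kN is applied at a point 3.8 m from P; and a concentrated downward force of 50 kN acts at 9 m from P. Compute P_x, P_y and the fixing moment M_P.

P_x = 0, P_y = 98.11 kN, M_P = 430.4 kN·m

Resultant of the distributed load: 1.11 × 2.8 = 3.108 kN at 4.4 m from P.
ΣF_x = 0: P_x = 0.
ΣF_y = 0: P_y − 1.11·2.8 − 45 − 50 = 0 → P_y = 98.11 kN.
ΣM about P: M_P − (1.11·2.8)·4.4 + 204.3 − 45·3.8 − 50·9 = 0 → M_P = 430.4 kN·m.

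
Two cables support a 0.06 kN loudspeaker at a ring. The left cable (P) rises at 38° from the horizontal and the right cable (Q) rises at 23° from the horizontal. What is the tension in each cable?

T_P = 0.06315 kN, T_Q = 0.05406 kN

ΣF_x = 0: −T_P·cos38° + T_Q·cos23° = 0 → T_Q = 0.856064·T_P.
ΣF_y = 0: T_P·sin38° + T_Q·sin23° = 0.06.
Substitute: T_P·(0.615661 + 0.856064·0.390731) = 0.06 → T_P = 0.0631478 ≈ 0.06315 kN.
Then T_Q = 0.856064 × 0.0631478 = 0.05406 kN.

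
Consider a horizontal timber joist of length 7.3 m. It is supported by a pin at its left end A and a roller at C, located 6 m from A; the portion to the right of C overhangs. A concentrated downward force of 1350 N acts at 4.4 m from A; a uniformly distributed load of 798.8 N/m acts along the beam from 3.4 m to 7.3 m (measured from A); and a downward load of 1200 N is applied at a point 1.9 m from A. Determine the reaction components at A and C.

A_x = 0, A_y = 1517 N, C_y = 4148 N

Resultant of the distributed load: 798.8 × 3.9 = 3115.32 N at 5.35 m from A.
Moments about A: C_y·6 − 1350·4.4 − (798.8·3.9)·5.35 − 1200·1.9 = 0 → C_y = 24886.962/6 = 4147.83 ≈ 4148 N.
ΣF_y = 0: A_y + 4147.83 − 1350 − 798.8·3.9 − 1200 = 0 → A_y = 1517 N.
ΣF_x = 0: no horizontal applied forces, so A_x = 0.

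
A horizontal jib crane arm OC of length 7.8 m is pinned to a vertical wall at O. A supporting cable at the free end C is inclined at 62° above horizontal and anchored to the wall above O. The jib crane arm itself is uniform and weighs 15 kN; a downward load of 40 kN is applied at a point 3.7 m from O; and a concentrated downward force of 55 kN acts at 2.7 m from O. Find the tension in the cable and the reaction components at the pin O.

T = 51.55 kN, O_x = 24.20 kN, O_y = 64.49 kN

ΣM about O: T·sin62°·7.8 − 15·3.9 − 40·3.7 − 55·2.7 = 0 → T = 355/(7.8·0.882948) = 51.5464 ≈ 51.55 kN.
ΣF_x = 0: O_x − T·cos62° = 0 → O_x = 51.5464 × 0.469472 = 24.20 kN.
ΣF_y = 0: O_y + T·sin62° − 15 − 40 − 55 = 0 → O_y = 110 − 51.5464 × 0.882948 = 64.49 kN.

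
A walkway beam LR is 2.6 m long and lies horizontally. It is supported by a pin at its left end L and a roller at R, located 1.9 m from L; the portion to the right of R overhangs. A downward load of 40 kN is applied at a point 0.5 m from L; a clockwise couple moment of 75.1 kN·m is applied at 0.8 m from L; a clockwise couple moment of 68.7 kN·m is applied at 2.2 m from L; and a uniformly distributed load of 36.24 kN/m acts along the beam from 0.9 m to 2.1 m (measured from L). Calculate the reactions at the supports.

Resultant of the distributed load: 36.24 × 1.2 = 43.488 kN at 1.5 m from L.
Taking moments about L: R_y·1.9 − 40·0.5 − 75.1 − 68.7 − (36.24·1.2)·1.5 = 0 → R_y = 229.032/1.9 = 120.543 ≈ 120.5 kN.
ΣF_y = 0: L_y + 120.543 − 40 − 36.24·1.2 = 0 → L_y = -37.06 kN.
ΣF_x = 0: no horizontal applied forces, so L_x = 0.

L_x = 0, L_y = -37.06 kN, R_y = 120.5 kN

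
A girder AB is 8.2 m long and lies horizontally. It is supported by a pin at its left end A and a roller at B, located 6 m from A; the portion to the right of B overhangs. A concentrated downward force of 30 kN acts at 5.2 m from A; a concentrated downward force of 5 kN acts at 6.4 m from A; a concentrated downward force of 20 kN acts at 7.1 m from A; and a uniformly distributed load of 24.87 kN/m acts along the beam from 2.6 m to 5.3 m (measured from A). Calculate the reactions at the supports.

Resultant of the distributed load: 24.87 × 2.7 = 67.149 kN at 3.95 m from A.
Taking moments about A: B_y·6 − 30·5.2 − 5·6.4 − 20·7.1 − (24.87·2.7)·3.95 = 0 → B_y = 595.23855/6 = 99.2064 ≈ 99.21 kN.
ΣF_y = 0: A_y + 99.2064 − 30 − 5 − 20 − 24.87·2.7 = 0 → A_y = 22.94 kN.
ΣF_x = 0: no horizontal applied forces, so A_x = 0.

A_x = 0, A_y = 22.94 kN, B_y = 99.21 kN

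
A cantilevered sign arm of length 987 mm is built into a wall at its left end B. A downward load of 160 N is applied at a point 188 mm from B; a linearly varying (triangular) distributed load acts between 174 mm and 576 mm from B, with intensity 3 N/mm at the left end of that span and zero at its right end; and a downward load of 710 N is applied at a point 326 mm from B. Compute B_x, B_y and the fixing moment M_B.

B_x = 0, B_y = 1473 N, M_B = 447300 N·mm

Resultant of the triangular load: ½ × 3 × 402 = 603 N, acting at 308 mm from B (one-third of the span from the peak).
ΣF_x = 0: B_x = 0.
ΣF_y = 0: B_y − 160 − ½·3·402 − 710 = 0 → B_y = 1473 N.
ΣM about B: M_B − 160·188 − (½·3·402)·308 − 710·326 = 0 → M_B = 447300 N·mm.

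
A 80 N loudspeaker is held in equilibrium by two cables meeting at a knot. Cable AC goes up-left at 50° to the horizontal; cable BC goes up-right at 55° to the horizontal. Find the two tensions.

T_AC = 47.50 N, T_BC = 53.24 N

ΣF_x = 0: −T_AC·cos50° + T_BC·cos55° = 0 → T_BC = 1.12067·T_AC.
ΣF_y = 0: T_AC·sin50° + T_BC·sin55° = 80.
Substitute: T_AC·(0.766044 + 1.12067·0.819152) = 80 → T_AC = 47.5047 ≈ 47.50 N.
Then T_BC = 1.12067 × 47.5047 = 53.24 N.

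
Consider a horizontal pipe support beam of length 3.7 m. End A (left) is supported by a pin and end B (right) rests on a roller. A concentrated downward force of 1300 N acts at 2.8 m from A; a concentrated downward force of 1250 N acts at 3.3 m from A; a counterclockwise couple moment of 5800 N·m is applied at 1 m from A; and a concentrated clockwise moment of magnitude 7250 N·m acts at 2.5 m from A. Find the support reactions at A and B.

A_x = 0, A_y = 59.46 N, B_y = 2491 N

Taking moments about A: B_y·3.7 − 1300·2.8 − 1250·3.3 + 5800 − 7250 = 0 → B_y = 9215/3.7 = 2490.54 ≈ 2491 N.
ΣF_y = 0: A_y + 2490.54 − 1300 − 1250 = 0 → A_y = 59.46 N.
ΣF_x = 0: no horizontal applied forces, so A_x = 0.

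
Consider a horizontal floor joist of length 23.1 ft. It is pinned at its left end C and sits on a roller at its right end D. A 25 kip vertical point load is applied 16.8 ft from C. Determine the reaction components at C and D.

C_x = 0, C_y = 6.818 kip, D_y = 18.18 kip

Taking moments about C: D_y·23.1 − 25·16.8 = 0 → D_y = 420/23.1 = 18.1818 ≈ 18.18 kip.
ΣF_y = 0: C_y + 18.1818 − 25 = 0 → C_y = 6.818 kip.
ΣF_x = 0: no horizontal applied forces, so C_x = 0.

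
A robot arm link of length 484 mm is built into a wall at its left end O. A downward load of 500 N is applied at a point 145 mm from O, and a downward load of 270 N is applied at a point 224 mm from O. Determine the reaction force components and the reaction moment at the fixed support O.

O_x = 0, O_y = 770.0 N, M_O = 133000 N·mm

ΣF_x = 0: O_x = 0.
ΣF_y = 0: O_y − 500 − 270 = 0 → O_y = 770.0 N.
ΣM about O: M_O − 500·145 − 270·224 = 0 → M_O = 133000 N·mm.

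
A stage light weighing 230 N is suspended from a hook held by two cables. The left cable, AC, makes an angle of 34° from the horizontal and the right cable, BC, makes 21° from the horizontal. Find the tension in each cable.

ΣF_x = 0: −T_AC·cos34° + T_BC·cos21° = 0 → T_BC = 0.888019·T_AC.
ΣF_y = 0: T_AC·sin34° + T_BC·sin21° = 230.
Substitute: T_AC·(0.559193 + 0.888019·0.358368) = 230 → T_AC = 262.129 ≈ 262.1 N.
Then T_BC = 0.888019 × 262.129 = 232.8 N.

T_AC = 262.1 N, T_BC = 232.8 N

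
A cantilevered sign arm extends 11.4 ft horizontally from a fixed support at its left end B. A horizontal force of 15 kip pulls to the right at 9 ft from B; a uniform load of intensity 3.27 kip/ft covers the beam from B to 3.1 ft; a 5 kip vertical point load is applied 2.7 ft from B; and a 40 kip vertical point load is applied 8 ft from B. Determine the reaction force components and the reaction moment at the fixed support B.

B_x = -15.00 kip, B_y = 55.14 kip, M_B = 349.2 kip·ft

Resultant of the distributed load: 3.27 × 3.1 = 10.137 kip at 1.55 ft from B.
ΣF_x = 0: B_x + 15 = 0 → B_x = -15.00 kip.
ΣF_y = 0: B_y − 3.27·3.1 − 5 − 40 = 0 → B_y = 55.14 kip.
ΣM about B: M_B − (3.27·3.1)·1.55 − 5·2.7 − 40·8 = 0 → M_B = 349.2 kip·ft.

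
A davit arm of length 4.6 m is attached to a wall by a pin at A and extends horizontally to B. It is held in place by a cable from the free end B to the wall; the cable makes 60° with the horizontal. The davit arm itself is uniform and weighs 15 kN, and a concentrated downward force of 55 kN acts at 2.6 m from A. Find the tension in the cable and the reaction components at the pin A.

T = 44.56 kN, A_x = 22.28 kN, A_y = 31.41 kN

ΣM about A: T·sin60°·4.6 − 15·2.3 − 55·2.6 = 0 → T = 177.5/(4.6·0.866025) = 44.5564 ≈ 44.56 kN.
ΣF_x = 0: A_x − T·cos60° = 0 → A_x = 44.5564 × 0.5 = 22.28 kN.
ΣF_y = 0: A_y + T·sin60° − 15 − 55 = 0 → A_y = 70 − 44.5564 × 0.866025 = 31.41 kN.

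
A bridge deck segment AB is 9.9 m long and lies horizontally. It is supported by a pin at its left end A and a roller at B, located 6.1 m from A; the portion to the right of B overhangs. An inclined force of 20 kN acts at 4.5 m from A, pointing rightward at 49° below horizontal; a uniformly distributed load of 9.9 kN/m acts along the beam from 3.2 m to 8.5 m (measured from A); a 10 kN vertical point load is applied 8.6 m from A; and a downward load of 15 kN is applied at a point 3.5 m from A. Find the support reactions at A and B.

A_x = -13.12 kN, A_y = 8.405 kN, B_y = 84.16 kN

Resultant of the distributed load: 9.9 × 5.3 = 52.47 kN at 5.85 m from A.
Moments about A: B_y·6.1 − 20·sin49°·4.5 − (9.9·5.3)·5.85 − 10·8.6 − 15·3.5 = 0 → B_y = 513.373/6.1 = 84.1595 ≈ 84.16 kN.
ΣF_y = 0: A_y + 84.1595 − 20·sin49° − 9.9·5.3 − 10 − 15 = 0 → A_y = 8.405 kN.
ΣF_x = 0: A_x + 20·cos49° = 0 → A_x = -13.12 kN.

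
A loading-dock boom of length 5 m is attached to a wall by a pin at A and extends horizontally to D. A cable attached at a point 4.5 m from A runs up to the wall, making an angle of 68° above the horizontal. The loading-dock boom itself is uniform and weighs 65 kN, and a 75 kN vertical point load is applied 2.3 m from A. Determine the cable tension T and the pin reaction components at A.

ΣM about A: T·sin68°·4.5 − 65·2.5 − 75·2.3 = 0 → T = 335/(4.5·0.927184) = 80.2909 ≈ 80.29 kN.
ΣF_x = 0: A_x − T·cos68° = 0 → A_x = 80.2909 × 0.374607 = 30.08 kN.
ΣF_y = 0: A_y + T·sin68° − 65 − 75 = 0 → A_y = 140 − 80.2909 × 0.927184 = 65.56 kN.

T = 80.29 kN, A_x = 30.08 kN, A_y = 65.56 kN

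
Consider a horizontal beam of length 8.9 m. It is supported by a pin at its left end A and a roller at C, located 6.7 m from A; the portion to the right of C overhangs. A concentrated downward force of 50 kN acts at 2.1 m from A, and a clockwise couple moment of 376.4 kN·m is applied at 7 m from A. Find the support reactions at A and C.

A_x = 0, A_y = -21.85 kN, C_y = 71.85 kN

Taking moments about A: C_y·6.7 − 50·2.1 − 376.4 = 0 → C_y = 481.4/6.7 = 71.8507 ≈ 71.85 kN.
ΣF_y = 0: A_y + 71.8507 − 50 = 0 → A_y = -21.85 kN.
ΣF_x = 0: no horizontal applied forces, so A_x = 0.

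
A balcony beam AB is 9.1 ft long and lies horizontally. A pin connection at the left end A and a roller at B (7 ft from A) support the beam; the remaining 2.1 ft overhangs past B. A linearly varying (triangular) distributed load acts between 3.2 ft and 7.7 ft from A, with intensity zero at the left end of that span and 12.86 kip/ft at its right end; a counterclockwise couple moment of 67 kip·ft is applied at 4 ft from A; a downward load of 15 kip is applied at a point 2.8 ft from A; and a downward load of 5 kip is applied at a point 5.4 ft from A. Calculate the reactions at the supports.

A_x = 0, A_y = 23.02 kip, B_y = 25.91 kip

Resultant of the triangular load: ½ × 12.86 × 4.5 = 28.935 kip, acting at 6.2 ft from A (one-third of the span from the peak).
Moments about A: B_y·7 − (½·12.86·4.5)·6.2 + 67 − 15·2.8 − 5·5.4 = 0 → B_y = 181.397/7 = 25.9139 ≈ 25.91 kip.
ΣF_y = 0: A_y + 25.9139 − ½·12.86·4.5 − 15 − 5 = 0 → A_y = 23.02 kip.
ΣF_x = 0: no horizontal applied forces, so A_x = 0.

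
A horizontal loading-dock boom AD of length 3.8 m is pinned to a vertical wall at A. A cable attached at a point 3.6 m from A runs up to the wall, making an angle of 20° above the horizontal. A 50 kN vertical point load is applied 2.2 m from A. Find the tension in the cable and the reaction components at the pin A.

ΣM about A: T·sin20°·3.6 − 50·2.2 = 0 → T = 110/(3.6·0.34202) = 89.3385 ≈ 89.34 kN.
ΣF_x = 0: A_x − T·cos20° = 0 → A_x = 89.3385 × 0.939693 = 83.95 kN.
ΣF_y = 0: A_y + T·sin20° − 50 = 0 → A_y = 50 − 89.3385 × 0.34202 = 19.44 kN.

T = 89.34 kN, A_x = 83.95 kN, A_y = 19.44 kN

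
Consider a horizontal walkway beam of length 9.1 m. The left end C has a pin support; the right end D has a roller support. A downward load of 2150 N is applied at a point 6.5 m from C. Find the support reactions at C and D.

C_x = 0, C_y = 614.3 N, D_y = 1536 N

ΣM about C: D_y·9.1 − 2150·6.5 = 0 → D_y = 13975/9.1 = 1535.71 ≈ 1536 N.
ΣF_y = 0: C_y + 1535.71 − 2150 = 0 → C_y = 614.3 N.
ΣF_x = 0: no horizontal applied forces, so C_x = 0.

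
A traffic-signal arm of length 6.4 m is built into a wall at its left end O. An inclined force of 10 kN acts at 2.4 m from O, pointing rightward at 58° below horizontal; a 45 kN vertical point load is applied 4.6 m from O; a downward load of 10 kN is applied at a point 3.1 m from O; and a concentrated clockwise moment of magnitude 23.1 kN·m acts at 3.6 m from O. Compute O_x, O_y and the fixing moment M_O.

O_x = -5.299 kN, O_y = 63.48 kN, M_O = 281.5 kN·m

ΣF_x = 0: O_x + 10·cos58° = 0 → O_x = -5.299 kN.
ΣF_y = 0: O_y − 10·sin58° − 45 − 10 = 0 → O_y = 63.48 kN.
ΣM about O: M_O − 10·sin58°·2.4 − 45·4.6 − 10·3.1 − 23.1 = 0 → M_O = 281.5 kN·m.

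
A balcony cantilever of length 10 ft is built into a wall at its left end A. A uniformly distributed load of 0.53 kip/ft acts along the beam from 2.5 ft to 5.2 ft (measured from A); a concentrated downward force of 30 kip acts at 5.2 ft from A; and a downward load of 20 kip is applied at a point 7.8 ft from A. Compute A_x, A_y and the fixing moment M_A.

Resultant of the distributed load: 0.53 × 2.7 = 1.431 kip at 3.85 ft from A.
ΣF_x = 0: A_x = 0.
ΣF_y = 0: A_y − 0.53·2.7 − 30 − 20 = 0 → A_y = 51.43 kip.
ΣM about A: M_A − (0.53·2.7)·3.85 − 30·5.2 − 20·7.8 = 0 → M_A = 317.5 kip·ft.

A_x = 0, A_y = 51.43 kip, M_A = 317.5 kip·ft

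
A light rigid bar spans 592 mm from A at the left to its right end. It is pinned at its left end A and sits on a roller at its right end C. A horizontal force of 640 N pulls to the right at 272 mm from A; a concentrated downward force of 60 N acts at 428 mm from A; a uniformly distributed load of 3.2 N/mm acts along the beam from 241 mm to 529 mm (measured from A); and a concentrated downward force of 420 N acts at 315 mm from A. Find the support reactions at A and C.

A_x = -640.0 N, A_y = 535.4 N, C_y = 866.2 N

Resultant of the distributed load: 3.2 × 288 = 921.6 N at 385 mm from A.
ΣM about A: C_y·592 − 60·428 − (3.2·288)·385 − 420·315 = 0 → C_y = 512796/592 = 866.209 ≈ 866.2 N.
ΣF_y = 0: A_y + 866.209 − 60 − 3.2·288 − 420 = 0 → A_y = 535.4 N.
ΣF_x = 0: A_x + 640 = 0 → A_x = -640.0 N.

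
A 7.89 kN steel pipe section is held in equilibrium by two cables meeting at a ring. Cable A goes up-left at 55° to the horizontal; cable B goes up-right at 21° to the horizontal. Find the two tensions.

T_A = 7.591 kN, T_B = 4.664 kN

ΣF_x = 0: −T_A·cos55° + T_B·cos21° = 0 → T_B = 0.614384·T_A.
ΣF_y = 0: T_A·sin55° + T_B·sin21° = 7.89.
Substitute: T_A·(0.819152 + 0.614384·0.358368) = 7.89 → T_A = 7.59145 ≈ 7.591 kN.
Then T_B = 0.614384 × 7.59145 = 4.664 kN.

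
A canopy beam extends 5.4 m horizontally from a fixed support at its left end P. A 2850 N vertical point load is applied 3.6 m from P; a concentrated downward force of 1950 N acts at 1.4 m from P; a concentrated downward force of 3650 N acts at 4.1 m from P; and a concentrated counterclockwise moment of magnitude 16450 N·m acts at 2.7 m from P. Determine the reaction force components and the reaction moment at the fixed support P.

ΣF_x = 0: P_x = 0.
ΣF_y = 0: P_y − 2850 − 1950 − 3650 = 0 → P_y = 8450 N.
ΣM about P: M_P − 2850·3.6 − 1950·1.4 − 3650·4.1 + 16450 = 0 → M_P = 11500 N·m.

P_x = 0, P_y = 8450 N, M_P = 11500 N·m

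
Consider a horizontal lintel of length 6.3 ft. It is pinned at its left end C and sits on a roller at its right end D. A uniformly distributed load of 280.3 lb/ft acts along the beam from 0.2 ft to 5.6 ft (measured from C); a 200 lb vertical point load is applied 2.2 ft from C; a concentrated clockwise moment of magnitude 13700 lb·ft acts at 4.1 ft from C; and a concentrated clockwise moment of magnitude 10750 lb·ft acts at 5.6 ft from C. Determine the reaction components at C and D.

C_x = 0, C_y = -2934 lb, D_y = 4648 lb

Resultant of the distributed load: 280.3 × 5.4 = 1513.62 lb at 2.9 ft from C.
Moments about C: D_y·6.3 − (280.3·5.4)·2.9 − 200·2.2 − 13700 − 10750 = 0 → D_y = 29279.498/6.3 = 4647.54 ≈ 4648 lb.
ΣF_y = 0: C_y + 4647.54 − 280.3·5.4 − 200 = 0 → C_y = -2934 lb.
ΣF_x = 0: no horizontal applied forces, so C_x = 0.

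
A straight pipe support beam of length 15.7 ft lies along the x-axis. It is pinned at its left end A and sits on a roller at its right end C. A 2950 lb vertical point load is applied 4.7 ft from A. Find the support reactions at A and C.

Moments about A: C_y·15.7 − 2950·4.7 = 0 → C_y = 13865/15.7 = 883.121 ≈ 883.1 lb.
ΣF_y = 0: A_y + 883.121 − 2950 = 0 → A_y = 2067 lb.
ΣF_x = 0: no horizontal applied forces, so A_x = 0.

A_x = 0, A_y = 2067 lb, C_y = 883.1 lb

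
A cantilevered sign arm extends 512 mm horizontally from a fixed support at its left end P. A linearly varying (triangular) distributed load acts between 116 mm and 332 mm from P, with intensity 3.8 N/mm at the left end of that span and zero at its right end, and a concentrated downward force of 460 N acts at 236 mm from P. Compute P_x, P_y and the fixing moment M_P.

Resultant of the triangular load: ½ × 3.8 × 216 = 410.4 N, acting at 188 mm from P (one-third of the span from the peak).
ΣF_x = 0: P_x = 0.
ΣF_y = 0: P_y − ½·3.8·216 − 460 = 0 → P_y = 870.4 N.
ΣM about P: M_P − (½·3.8·216)·188 − 460·236 = 0 → M_P = 185700 N·mm.

P_x = 0, P_y = 870.4 N, M_P = 185700 N·mm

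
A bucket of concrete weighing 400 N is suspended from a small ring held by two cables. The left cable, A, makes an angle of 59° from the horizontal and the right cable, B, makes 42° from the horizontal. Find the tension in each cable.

ΣF_x = 0: −T_A·cos59° + T_B·cos42° = 0 → T_B = 0.693052·T_A.
ΣF_y = 0: T_A·sin59° + T_B·sin42° = 400.
Substitute: T_A·(0.857167 + 0.693052·0.669131) = 400 → T_A = 302.822 ≈ 302.8 N.
Then T_B = 0.693052 × 302.822 = 209.9 N.

T_A = 302.8 N, T_B = 209.9 N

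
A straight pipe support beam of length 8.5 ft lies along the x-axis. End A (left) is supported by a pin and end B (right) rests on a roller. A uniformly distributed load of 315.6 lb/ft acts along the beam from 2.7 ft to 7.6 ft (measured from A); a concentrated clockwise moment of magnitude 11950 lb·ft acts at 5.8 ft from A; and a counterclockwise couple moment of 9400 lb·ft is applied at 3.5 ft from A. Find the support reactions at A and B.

A_x = 0, A_y = 309.5 lb, B_y = 1237 lb

Resultant of the distributed load: 315.6 × 4.9 = 1546.44 lb at 5.15 ft from A.
Moments about A: B_y·8.5 − (315.6·4.9)·5.15 − 11950 + 9400 = 0 → B_y = 10514.166/8.5 = 1236.96 ≈ 1237 lb.
ΣF_y = 0: A_y + 1236.96 − 315.6·4.9 = 0 → A_y = 309.5 lb.
ΣF_x = 0: no horizontal applied forces, so A_x = 0.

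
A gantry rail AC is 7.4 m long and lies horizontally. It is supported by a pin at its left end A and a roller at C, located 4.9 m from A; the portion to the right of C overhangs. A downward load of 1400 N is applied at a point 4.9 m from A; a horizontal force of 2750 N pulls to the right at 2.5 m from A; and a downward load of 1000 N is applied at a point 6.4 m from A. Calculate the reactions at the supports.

ΣM about A: C_y·4.9 − 1400·4.9 − 1000·6.4 = 0 → C_y = 13260/4.9 = 2706.12 ≈ 2706 N.
ΣF_y = 0: A_y + 2706.12 − 1400 − 1000 = 0 → A_y = -306.1 N.
ΣF_x = 0: A_x + 2750 = 0 → A_x = -2750 N.

A_x = -2750 N, A_y = -306.1 N, C_y = 2706 N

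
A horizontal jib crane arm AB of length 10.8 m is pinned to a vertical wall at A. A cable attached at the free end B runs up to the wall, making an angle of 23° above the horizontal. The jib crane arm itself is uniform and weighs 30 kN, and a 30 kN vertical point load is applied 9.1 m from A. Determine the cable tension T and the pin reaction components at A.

ΣM about A: T·sin23°·10.8 − 30·5.4 − 30·9.1 = 0 → T = 435/(10.8·0.390731) = 103.083 ≈ 103.1 kN.
ΣF_x = 0: A_x − T·cos23° = 0 → A_x = 103.083 × 0.920505 = 94.89 kN.
ΣF_y = 0: A_y + T·sin23° − 30 − 30 = 0 → A_y = 60 − 103.083 × 0.390731 = 19.72 kN.

T = 103.1 kN, A_x = 94.89 kN, A_y = 19.72 kN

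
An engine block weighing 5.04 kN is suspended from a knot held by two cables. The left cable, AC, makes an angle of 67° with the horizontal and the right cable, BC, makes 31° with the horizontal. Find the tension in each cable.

T_AC = 4.363 kN, T_BC = 1.989 kN

ΣF_x = 0: −T_AC·cos67° + T_BC·cos31° = 0 → T_BC = 0.45584·T_AC.
ΣF_y = 0: T_AC·sin67° + T_BC·sin31° = 5.04.
Substitute: T_AC·(0.920505 + 0.45584·0.515038) = 5.04 → T_AC = 4.36258 ≈ 4.363 kN.
Then T_BC = 0.45584 × 4.36258 = 1.989 kN.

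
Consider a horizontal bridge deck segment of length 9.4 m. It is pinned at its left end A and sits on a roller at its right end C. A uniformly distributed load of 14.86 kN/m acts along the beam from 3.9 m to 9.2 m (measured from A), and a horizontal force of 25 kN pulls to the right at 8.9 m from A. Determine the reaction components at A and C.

A_x = -25.00 kN, A_y = 23.88 kN, C_y = 54.88 kN

Resultant of the distributed load: 14.86 × 5.3 = 78.758 kN at 6.55 m from A.
Taking moments about A: C_y·9.4 − (14.86·5.3)·6.55 = 0 → C_y = 515.8649/9.4 = 54.8792 ≈ 54.88 kN.
ΣF_y = 0: A_y + 54.8792 − 14.86·5.3 = 0 → A_y = 23.88 kN.
ΣF_x = 0: A_x + 25 = 0 → A_x = -25.00 kN.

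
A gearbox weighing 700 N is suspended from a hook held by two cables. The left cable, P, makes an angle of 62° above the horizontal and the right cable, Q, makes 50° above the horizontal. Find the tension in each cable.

ΣF_x = 0: −T_P·cos62° + T_Q·cos50° = 0 → T_Q = 0.730368·T_P.
ΣF_y = 0: T_P·sin62° + T_Q·sin50° = 700.
Substitute: T_P·(0.882948 + 0.730368·0.766044) = 700 → T_P = 485.288 ≈ 485.3 N.
Then T_Q = 0.730368 × 485.288 = 354.4 N.

T_P = 485.3 N, T_Q = 354.4 N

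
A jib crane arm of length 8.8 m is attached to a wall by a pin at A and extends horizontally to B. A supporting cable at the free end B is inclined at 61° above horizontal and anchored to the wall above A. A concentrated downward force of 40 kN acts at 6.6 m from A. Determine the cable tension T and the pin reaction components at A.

ΣM about A: T·sin61°·8.8 − 40·6.6 = 0 → T = 264/(8.8·0.87462) = 34.3006 ≈ 34.30 kN.
ΣF_x = 0: A_x − T·cos61° = 0 → A_x = 34.3006 × 0.48481 = 16.63 kN.
ΣF_y = 0: A_y + T·sin61° − 40 = 0 → A_y = 40 − 34.3006 × 0.87462 = 10.00 kN.

T = 34.30 kN, A_x = 16.63 kN, A_y = 10.00 kN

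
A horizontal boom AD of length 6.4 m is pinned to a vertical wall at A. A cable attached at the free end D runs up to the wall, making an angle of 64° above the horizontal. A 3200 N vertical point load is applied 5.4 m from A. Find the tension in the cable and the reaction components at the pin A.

ΣM about A: T·sin64°·6.4 − 3200·5.4 = 0 → T = 17280/(6.4·0.898794) = 3004.03 ≈ 3004 N.
ΣF_x = 0: A_x − T·cos64° = 0 → A_x = 3004.03 × 0.438371 = 1317 N.
ΣF_y = 0: A_y + T·sin64° − 3200 = 0 → A_y = 3200 − 3004.03 × 0.898794 = 500.0 N.

T = 3004 N, A_x = 1317 N, A_y = 500.0 N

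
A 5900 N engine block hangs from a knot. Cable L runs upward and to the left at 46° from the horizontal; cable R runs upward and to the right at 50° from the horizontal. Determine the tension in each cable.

T_L = 3813 N, T_R = 4121 N

ΣF_x = 0: −T_L·cos46° + T_R·cos50° = 0 → T_R = 1.0807·T_L.
ΣF_y = 0: T_L·sin46° + T_R·sin50° = 5900.
Substitute: T_L·(0.71934 + 1.0807·0.766044) = 5900 → T_L = 3813.33 ≈ 3813 N.
Then T_R = 1.0807 × 3813.33 = 4121 N.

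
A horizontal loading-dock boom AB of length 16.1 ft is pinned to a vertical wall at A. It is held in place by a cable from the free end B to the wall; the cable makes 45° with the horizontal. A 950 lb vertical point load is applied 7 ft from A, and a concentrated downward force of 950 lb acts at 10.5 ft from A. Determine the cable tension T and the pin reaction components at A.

ΣM about A: T·sin45°·16.1 − 950·7 − 950·10.5 = 0 → T = 16625/(16.1·0.707107) = 1460.33 ≈ 1460 lb.
ΣF_x = 0: A_x − T·cos45° = 0 → A_x = 1460.33 × 0.707107 = 1033 lb.
ΣF_y = 0: A_y + T·sin45° − 950 − 950 = 0 → A_y = 1900 − 1460.33 × 0.707107 = 867.4 lb.

T = 1460 lb, A_x = 1033 lb, A_y = 867.4 lb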